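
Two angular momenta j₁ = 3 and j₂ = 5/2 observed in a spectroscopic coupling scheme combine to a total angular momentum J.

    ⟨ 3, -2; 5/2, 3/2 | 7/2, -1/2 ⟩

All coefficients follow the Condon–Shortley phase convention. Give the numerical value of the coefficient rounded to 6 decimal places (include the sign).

+0.563436

√[8·2!4!3!/10! · 1!5!4!1!3!4!] = √(9216/35)
  +(−1)^1/∏(1,1,4,3,0,0)! = -1/144  (running -1/144)
  +(−1)^2/∏(2,0,3,2,1,1)! = 1/24  (running 5/144)
⟨..|..⟩ = √(9216/35)·(5/144) = +0.563436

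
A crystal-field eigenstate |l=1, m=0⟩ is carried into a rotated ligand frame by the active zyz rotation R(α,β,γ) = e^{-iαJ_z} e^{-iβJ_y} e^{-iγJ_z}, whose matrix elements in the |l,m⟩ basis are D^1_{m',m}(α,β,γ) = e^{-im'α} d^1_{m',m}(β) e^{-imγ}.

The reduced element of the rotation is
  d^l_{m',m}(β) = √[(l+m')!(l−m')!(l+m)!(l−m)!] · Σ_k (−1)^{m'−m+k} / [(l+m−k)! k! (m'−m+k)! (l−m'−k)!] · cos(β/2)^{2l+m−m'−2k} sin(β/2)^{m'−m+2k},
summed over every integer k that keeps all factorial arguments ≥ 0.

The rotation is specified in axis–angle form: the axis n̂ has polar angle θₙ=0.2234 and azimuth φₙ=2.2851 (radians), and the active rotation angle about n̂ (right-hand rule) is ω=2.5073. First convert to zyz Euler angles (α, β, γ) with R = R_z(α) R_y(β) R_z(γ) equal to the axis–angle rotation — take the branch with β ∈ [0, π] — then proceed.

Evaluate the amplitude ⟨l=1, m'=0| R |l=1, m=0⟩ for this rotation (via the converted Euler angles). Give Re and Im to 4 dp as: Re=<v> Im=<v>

Re=0.9114 Im=0.0000

Axis–angle → zyz. n̂ = (sinθₙcosφₙ, sinθₙsinφₙ, cosθₙ) = (-0.145133, +0.167389, +0.975150), ω = 2.5073.
R = I cosω + sinω [n̂]ₓ + (1−cosω) n̂n̂ᵀ gives
  R = [-0.767461, -0.621744, -0.156329; +0.534019, -0.754903, +0.380717; -0.354721, +0.208703, +0.911381]
β = atan2(√(R₁₃²+R₂₃²), R₃₃) = 0.424168; α = atan2(R₂₃, R₁₃) mod 2π = 1.960422; γ = atan2(R₃₂, −R₃₁) mod 2π = 0.531814
D^1_{0,0}(1.9604,0.4242,0.5318) = e^{-i·0·1.9604}·d^1_{0,0}(0.4242)·e^{-i·0·0.5318}. Compute d first:
With c≡cos(β/2)=0.977594 and s≡sin(β/2)=0.210498, N=[1·1·1·1]^{1/2}=1.000000
k: max(0,(0)−(0))=0 … min(1+(0),1−(0))=1
  k=0: (−1)^0·1.0000/(1)·0.9776^2·0.2105^0 = +0.955691
  k=1: (−1)^1·1.0000/(1)·0.9776^0·0.2105^2 = -0.044309
d^1_{0,0}(0.4242) = +0.955691 -0.044309 = +0.911381
D = (+1.000000+0.000000i)·(+0.911381)·(+1.000000+0.000000i) = +0.911381+0.000000i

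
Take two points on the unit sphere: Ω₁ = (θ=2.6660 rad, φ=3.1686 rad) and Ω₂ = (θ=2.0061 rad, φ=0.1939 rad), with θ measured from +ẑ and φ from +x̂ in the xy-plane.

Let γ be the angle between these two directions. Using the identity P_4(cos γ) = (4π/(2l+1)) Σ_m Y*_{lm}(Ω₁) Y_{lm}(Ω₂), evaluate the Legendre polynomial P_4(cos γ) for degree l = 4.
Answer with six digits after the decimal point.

0.370540

Summing Y*_{l m}(θ₁,φ₁)·Y_{l m}(θ₂,φ₂) over m ∈ [−4, 4]; prefactor 4π/(2·4+1) = 1.396263:
  m=-4: (0.019336, 0.002097) × (0.213589, -0.209444) = (0.004569, -0.003602)  (running Σ = (0.004569, -0.003602))
  m=-3: (0.106461, 0.008645) × (-0.328770, 0.216200) = (-0.036870, 0.020175)  (running Σ = (-0.032301, 0.016573))
  m=-2: (0.317400, 0.017161) × (0.062313, -0.025454) = (0.020215, -0.007010)  (running Σ = (-0.012086, 0.009563))
  m=-1: (0.487512, 0.013170) × (0.311560, -0.061180) = (0.152695, -0.025723)  (running Σ = (0.140609, -0.016160))
  m=0: (0.121928, -0.000000) × (-0.129892, 0.000000) = (-0.015837, 0.000000)  (running Σ = (0.124771, -0.016160))
  m=1: (-0.487512, 0.013170) × (-0.311560, -0.061180) = (0.152695, 0.025723)  (running Σ = (0.277466, 0.009563))
  m=2: (0.317400, -0.017161) × (0.062313, 0.025454) = (0.020215, 0.007010)  (running Σ = (0.297681, 0.016573))
  m=3: (-0.106461, 0.008645) × (0.328770, 0.216200) = (-0.036870, -0.020175)  (running Σ = (0.260811, -0.003602))
  m=4: (0.019336, -0.002097) × (0.213589, 0.209444) = (0.004569, 0.003602)  (running Σ = (0.265380, -0.000000))
Σ over m = (0.265380, -0.000000); ×(4π/9) → (0.370540, -0.000000). Real part: 0.370540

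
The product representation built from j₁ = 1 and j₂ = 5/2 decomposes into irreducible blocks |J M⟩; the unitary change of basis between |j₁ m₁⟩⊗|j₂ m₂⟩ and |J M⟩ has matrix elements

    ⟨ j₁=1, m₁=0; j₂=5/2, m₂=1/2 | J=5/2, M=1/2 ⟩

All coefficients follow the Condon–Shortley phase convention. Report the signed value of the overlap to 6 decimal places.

−√(1/35) = -0.169031

√[6·1!1!4!/7! · 1!1!3!2!3!2!] = √(144/35)
  +(−1)^0/∏(0,1,1,3,0,1)! = 1/6  (running 1/6)
  +(−1)^1/∏(1,0,0,2,1,2)! = -1/4  (running -1/12)
⟨..|..⟩ = √(144/35)·(-1/12) = -0.169031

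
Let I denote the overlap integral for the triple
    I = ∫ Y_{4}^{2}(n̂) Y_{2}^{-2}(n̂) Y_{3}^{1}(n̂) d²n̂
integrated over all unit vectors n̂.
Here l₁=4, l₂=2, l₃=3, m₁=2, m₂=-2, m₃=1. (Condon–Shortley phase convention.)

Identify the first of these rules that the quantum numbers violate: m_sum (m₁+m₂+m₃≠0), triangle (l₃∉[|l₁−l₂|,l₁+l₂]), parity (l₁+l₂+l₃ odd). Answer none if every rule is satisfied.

m_sum

Σmᵢ = 1  ✗
l₃∈[|l₁−l₂|,l₁+l₂]=[2,6], have l₃=3
Σlᵢ = 9 ⇒ odd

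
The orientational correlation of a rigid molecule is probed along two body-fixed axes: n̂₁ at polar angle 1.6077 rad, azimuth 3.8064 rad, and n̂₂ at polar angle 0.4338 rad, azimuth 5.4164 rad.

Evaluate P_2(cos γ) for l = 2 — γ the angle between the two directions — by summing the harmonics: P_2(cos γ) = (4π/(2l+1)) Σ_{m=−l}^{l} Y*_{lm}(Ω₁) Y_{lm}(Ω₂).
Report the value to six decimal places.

Term-by-term m-sum for l=2 (normalisation 4π/5 = 2.513274):
  term(m=-2) = -0.02624 + 0.00206j   from Y*(Ω₁)=0.09214 + 0.37458j, Y(Ω₂)=-0.01106 + 0.06734j
  term(m=-1) = 0.00033 + 0.00839j   from Y*(Ω₁)=0.02242 + 0.01757j, Y(Ω₂)=0.19072 + 0.22459j
  term(m=+0) = -0.14563 + 0.00000j   from Y*(Ω₁)=-0.31410 + 0.00000j, Y(Ω₂)=0.46362 + 0.00000j
  term(m=+1) = 0.00033 - 0.00839j   from Y*(Ω₁)=-0.02242 + 0.01757j, Y(Ω₂)=-0.19072 + 0.22459j
  term(m=+2) = -0.02624 - 0.00206j   from Y*(Ω₁)=0.09214 - 0.37458j, Y(Ω₂)=-0.01106 - 0.06734j
Σ over m = -0.19746 + 0.00000j; ×(4π/5) → -0.49626 + 0.00000j. Real part: -0.496259

-0.496259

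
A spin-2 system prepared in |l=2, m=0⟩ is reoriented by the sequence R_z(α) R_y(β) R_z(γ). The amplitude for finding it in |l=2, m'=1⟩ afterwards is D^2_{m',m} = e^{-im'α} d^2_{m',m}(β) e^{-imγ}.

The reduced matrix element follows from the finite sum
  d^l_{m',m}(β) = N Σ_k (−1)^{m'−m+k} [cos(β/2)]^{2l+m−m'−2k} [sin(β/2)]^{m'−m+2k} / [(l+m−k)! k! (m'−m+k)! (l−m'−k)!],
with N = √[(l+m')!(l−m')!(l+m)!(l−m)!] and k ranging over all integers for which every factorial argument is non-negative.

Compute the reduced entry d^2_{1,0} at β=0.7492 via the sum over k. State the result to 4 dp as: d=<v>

d^2_{1,0}(β=0.7492) via the finite sum:
With c≡cos(β/2)=0.930654 and s≡sin(β/2)=0.365900, N=[6·1·2·2]^{1/2}=4.898979
The bounds max(0,m−m')=0 and min(l+m,l−m')=1 give 2 terms
  k=0: (−1)^1·4.8990/(2)·0.9307^3·0.3659^1 = -0.722442
  k=1: (−1)^2·4.8990/(2)·0.9307^1·0.3659^3 = +0.111674
d^2_{1,0}(0.7492) = -0.722442 +0.111674 = -0.610768

d=-0.6108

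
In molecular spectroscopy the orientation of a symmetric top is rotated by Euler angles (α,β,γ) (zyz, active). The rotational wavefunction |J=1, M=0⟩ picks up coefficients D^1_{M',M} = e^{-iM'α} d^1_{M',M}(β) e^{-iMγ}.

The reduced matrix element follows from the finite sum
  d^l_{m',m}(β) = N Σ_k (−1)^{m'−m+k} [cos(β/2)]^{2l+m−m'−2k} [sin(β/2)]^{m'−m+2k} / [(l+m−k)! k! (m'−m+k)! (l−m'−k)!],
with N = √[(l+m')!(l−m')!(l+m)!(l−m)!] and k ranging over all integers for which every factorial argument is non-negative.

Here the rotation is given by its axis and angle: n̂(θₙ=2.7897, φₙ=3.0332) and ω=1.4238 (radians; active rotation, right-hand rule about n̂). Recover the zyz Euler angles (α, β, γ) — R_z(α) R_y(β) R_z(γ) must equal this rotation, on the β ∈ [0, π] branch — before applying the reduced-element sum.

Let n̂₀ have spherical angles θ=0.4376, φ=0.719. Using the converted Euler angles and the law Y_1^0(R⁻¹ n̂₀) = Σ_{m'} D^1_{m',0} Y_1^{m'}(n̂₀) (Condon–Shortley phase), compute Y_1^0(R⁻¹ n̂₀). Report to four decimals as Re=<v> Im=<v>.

Re=0.4884 Im=0.0000

Axis–angle → zyz. n̂ = (sinθₙcosφₙ, sinθₙsinφₙ, cosθₙ) = (-0.342652, +0.037287, -0.938722), ω = 1.4238.
R = I cosω + sinω [n̂]ₓ + (1−cosω) n̂n̂ᵀ gives
  R = [+0.246681, +0.917693, +0.311428; -0.939504, +0.147654, +0.309081; +0.237658, -0.368833, +0.898600]
β = atan2(√(R₁₃²+R₂₃²), R₃₃) = 0.454229; α = atan2(R₂₃, R₁₃) mod 2π = 0.781616; γ = atan2(R₃₂, −R₃₁) mod 2π = 4.139994
Need the full column D^1_{m',0} for m'=−1..1 at α=0.7816, β=0.4542, γ=4.1400.
cos(β/2)=0.974320, sin(β/2)=0.225167
d^1_{-1,0}: single k=1 term ⇒ +0.310257;  D = +0.220213+0.218554i
d^1_{0,0}: k∈[0..1] ⇒ +0.949300 -0.050700 = +0.898600;  D = +0.898600+0.000000i
d^1_{1,0}: single k=0 term ⇒ -0.310257;  D = -0.220213+0.218554i
Y_1^{m'}(θ=0.4376,φ=0.719) and Σ D·Y over m':
  (+0.2202+0.2186i)·(+0.1102-0.0964i)  (+0.8986+0.0000i)·(+0.4426+0.0000i)  (-0.2202+0.2186i)·(-0.1102-0.0964i)
Y_1^0(R⁻¹ n̂) = +0.488357+0.000000i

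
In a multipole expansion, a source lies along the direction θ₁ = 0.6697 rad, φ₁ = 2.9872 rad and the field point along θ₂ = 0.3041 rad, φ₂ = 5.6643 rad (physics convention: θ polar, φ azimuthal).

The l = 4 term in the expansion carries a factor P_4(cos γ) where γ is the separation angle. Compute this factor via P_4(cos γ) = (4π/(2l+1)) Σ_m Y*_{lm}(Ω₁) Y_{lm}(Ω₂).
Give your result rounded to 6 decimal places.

-0.393121

Summing Y*_{l m}(θ₁,φ₁)·Y_{l m}(θ₂,φ₂) over m ∈ [−4, 4]; prefactor 4π/(2·4+1) = 1.396263:
  m=-4: Y*=0.05357 - 0.03805j  Y=-0.00280 + 0.00220j  product -0.00007 + 0.00022j
  m=-3: Y*=-0.21000 + 0.10487j  Y=-0.00904 + 0.03076j  product -0.00133 - 0.00741j
  m=-2: Y*=0.40559 - 0.12938j  Y=0.05268 + 0.15228j  product 0.04107 + 0.05495j
  m=-1: Y*=-0.29636 + 0.04612j  Y=0.37127 + 0.26443j  product -0.12222 - 0.06124j
  m=+0: Y*=-0.23447 + 0.00000j  Y=0.49666 + 0.00000j  product -0.11645 + 0.00000j
  m=+1: Y*=0.29636 + 0.04612j  Y=-0.37127 + 0.26443j  product -0.12222 + 0.06124j
  m=+2: Y*=0.40559 + 0.12938j  Y=0.05268 - 0.15228j  product 0.04107 - 0.05495j
  m=+3: Y*=0.21000 + 0.10487j  Y=0.00904 + 0.03076j  product -0.00133 + 0.00741j
  m=+4: Y*=0.05357 + 0.03805j  Y=-0.00280 - 0.00220j  product -0.00007 - 0.00022j
Total Σ_m = -0.28155 - 0.00000j. Multiply by 1.396263: -0.39312 - 0.00000j. P_4(cos γ) = -0.393121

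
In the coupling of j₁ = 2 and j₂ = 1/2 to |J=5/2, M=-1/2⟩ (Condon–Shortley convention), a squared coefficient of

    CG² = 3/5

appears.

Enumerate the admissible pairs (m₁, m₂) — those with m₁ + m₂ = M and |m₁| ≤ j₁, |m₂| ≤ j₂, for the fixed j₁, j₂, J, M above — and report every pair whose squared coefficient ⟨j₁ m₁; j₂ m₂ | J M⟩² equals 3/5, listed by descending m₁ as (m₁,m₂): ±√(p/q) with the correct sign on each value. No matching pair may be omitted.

(0,-1/2): +√(3/5)

Admissible pairs with m₁+m₂ = M = -1/2: (-1,1/2), (0,-1/2)
  (m₁,m₂)=(0,-1/2): CG² = 3/5, CG = +√(3/5)   ← matches the target
  (m₁,m₂)=(-1,1/2): CG² = 2/5, CG = +√(2/5)
Pairs with CG² = 3/5: (0,-1/2): +√(3/5)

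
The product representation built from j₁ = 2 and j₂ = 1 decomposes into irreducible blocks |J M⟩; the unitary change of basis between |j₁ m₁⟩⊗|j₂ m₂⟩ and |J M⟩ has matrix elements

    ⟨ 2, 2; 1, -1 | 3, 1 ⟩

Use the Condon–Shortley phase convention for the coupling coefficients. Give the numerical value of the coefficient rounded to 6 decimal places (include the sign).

+√(1/15) ≈ +0.258199

j₁+j₂−J=0  J+j₁−j₂=4  J−j₁+j₂=2  j₁+j₂+J+1=7
(j₁±m₁, j₂±m₂, J±M) = (4,0,0,2,4,2)
P² = 768/5
sum k=0..0:
  [0] +1/48 = 1/48
S = 1/48
C² = P²·S² = 1/15 ; C = +0.258199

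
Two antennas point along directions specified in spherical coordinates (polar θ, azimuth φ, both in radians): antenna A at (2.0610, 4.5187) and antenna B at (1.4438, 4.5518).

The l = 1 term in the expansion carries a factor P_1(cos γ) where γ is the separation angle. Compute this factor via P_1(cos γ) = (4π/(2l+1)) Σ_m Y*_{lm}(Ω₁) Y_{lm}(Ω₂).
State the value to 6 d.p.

Addition theorem: P_1(cos γ) = (4π/3) Σ_m Y*_{lm}(Ω₁) Y_{lm}(Ω₂), m = −1…1:
  m=-1: (-0.058669-0.299108i) × (-0.054799+0.338302i) = +0.104404-0.003457i  (running Σ = +0.104404-0.003457i)
  m=0: (-0.230037-0.000000i) × (+0.061884+0.000000i) = -0.014236-0.000000i  (running Σ = +0.090168-0.003457i)
  m=1: (+0.058669-0.299108i) × (+0.054799+0.338302i) = +0.104404+0.003457i  (running Σ = +0.194572+0.000000i)
Σ over m = +0.194572+0.000000i; ×(4π/3) → +0.815023+0.000000i. Real part: 0.815023

0.815023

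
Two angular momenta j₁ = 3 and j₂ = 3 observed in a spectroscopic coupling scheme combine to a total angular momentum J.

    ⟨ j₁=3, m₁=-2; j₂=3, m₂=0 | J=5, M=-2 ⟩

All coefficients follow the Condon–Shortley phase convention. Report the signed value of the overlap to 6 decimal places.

triangle: 1!×5!×5!/12! = 14400/479001600
(j±m)!: 1!×5!×3!×3!×3!×7! = 130636800
prefactor² = (2J+1)×Δ×N² = 43200
  k=0: +1/(0!×1!×5!×3!×0!×2!) = 1/1440
  k=1: −1/(1!×0!×4!×2!×1!×3!) = -1/288
Σ = -1/360  ⇒  CG² = 43200×(-1/360)² = 1/3
CG = −√(1/3) = -0.577350

−√(1/3) = -0.577350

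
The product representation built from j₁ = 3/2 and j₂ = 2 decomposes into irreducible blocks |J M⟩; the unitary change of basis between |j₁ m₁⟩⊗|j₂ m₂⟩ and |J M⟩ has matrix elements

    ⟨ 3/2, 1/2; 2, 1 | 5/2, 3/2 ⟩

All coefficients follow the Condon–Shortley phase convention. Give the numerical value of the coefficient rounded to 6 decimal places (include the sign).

triangle: 1!×2!×3!/7! = 12/5040
(j±m)!: 2!×1!×3!×1!×4!×1! = 288
prefactor² = (2J+1)×Δ×N² = 144/35
  k=0: +1/(0!×1!×1!×3!×1!×0!) = 1/6
  k=1: −1/(1!×0!×0!×2!×2!×1!) = -1/4
Σ = -1/12  ⇒  CG² = 144/35×(-1/12)² = 1/35
CG = −√(1/35) = -0.169031

-0.169031  (= −√(1/35))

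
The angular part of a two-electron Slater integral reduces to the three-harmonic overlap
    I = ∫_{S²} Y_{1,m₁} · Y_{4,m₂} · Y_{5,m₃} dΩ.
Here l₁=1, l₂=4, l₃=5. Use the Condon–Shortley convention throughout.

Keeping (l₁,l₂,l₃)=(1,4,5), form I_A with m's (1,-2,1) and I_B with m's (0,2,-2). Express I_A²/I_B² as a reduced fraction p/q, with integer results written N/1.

2/7

l's match ⇒ only the (l;m) 3-j factors differ between A and B.
A: triangle coeff Δ(1,4,5) = 1/495; Σ_t [0,0]: t=0:+1/2880 = 1/2880; (3j)²=2/165 [(1 4 5; 1 -2 1)], sign=+1
B: triangle coeff Δ(1,4,5) = 1/495; Σ_t [0,0]: t=0:+1/1440 = 1/1440; (3j)²=7/165 [(1 4 5; 0 2 -2)], sign=-1
I_A²/I_B² = (2/165)/(7/165) = 2/7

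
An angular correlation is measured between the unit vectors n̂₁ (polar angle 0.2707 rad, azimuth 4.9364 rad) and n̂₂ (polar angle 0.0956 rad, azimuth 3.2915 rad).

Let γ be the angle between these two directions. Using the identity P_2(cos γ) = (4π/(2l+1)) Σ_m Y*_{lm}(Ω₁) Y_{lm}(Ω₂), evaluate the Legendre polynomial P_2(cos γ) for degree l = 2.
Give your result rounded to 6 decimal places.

Expand P_2 via completeness: Σ_{m} conj(Y_{2,m}) at Ω₁ times Y_{2,m} at Ω₂ —
  [-2]  conj(Y_{2,-2})(Ω₁) = (-0.024895, -0.011965) ; Y_{2,-2}(Ω₂) = (0.003363, -0.001039) ; Δ = (-0.000096, -0.000014)
  [-1]  conj(Y_{2,-1})(Ω₁) = (0.044220, -0.194087) ; Y_{2,-1}(Ω₂) = (-0.072583, 0.010963) ; Δ = (-0.001082, 0.014572)
  [+0]  conj(Y_{2,0})(Ω₁) = (0.563126, -0.000000) ; Y_{2,0}(Ω₂) = (0.622162, 0.000000) ; Δ = (0.350356, 0.000000)
  [+1]  conj(Y_{2,1})(Ω₁) = (-0.044220, -0.194087) ; Y_{2,1}(Ω₂) = (0.072583, 0.010963) ; Δ = (-0.001082, -0.014572)
  [+2]  conj(Y_{2,2})(Ω₁) = (-0.024895, 0.011965) ; Y_{2,2}(Ω₂) = (0.003363, 0.001039) ; Δ = (-0.000096, 0.000014)
Σ over m = (0.348000, -0.000000); ×(4π/5) → (0.874618, -0.000000). Real part: 0.874618

0.874618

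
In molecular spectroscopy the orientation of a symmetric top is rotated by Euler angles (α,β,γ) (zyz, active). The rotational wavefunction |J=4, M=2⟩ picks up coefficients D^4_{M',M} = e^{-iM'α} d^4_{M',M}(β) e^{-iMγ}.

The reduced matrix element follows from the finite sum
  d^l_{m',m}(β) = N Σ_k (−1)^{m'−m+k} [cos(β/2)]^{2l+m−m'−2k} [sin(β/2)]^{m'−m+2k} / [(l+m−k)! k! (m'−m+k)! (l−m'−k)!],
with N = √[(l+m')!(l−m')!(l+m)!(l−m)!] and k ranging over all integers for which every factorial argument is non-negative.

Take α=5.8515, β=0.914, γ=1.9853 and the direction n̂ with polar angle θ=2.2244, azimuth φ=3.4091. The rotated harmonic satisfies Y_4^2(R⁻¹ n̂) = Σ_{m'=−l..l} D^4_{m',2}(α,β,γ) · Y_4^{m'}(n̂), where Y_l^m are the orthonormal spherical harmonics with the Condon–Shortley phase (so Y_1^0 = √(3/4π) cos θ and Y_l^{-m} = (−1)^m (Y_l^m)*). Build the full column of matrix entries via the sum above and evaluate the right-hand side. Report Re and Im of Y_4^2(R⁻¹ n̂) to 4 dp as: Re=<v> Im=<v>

Need the full column D^4_{m',2} for m'=−4..4 at α=5.8515, β=0.9140, γ=1.9853.
cos(β/2)=0.897380, sin(β/2)=0.441258
d^4_{-4,2}: single k=6 term ⇒ +0.031455;  D = +0.026210+0.017391i
d^4_{-3,2}: k∈[5..6] ⇒ +0.135699 -0.010937 = +0.124763;  D = +0.065559+0.106150i
d^4_{-2,2}: k∈[4..6] ⇒ +0.368780 -0.071333 +0.001437 = +0.298885;  D = +0.036249+0.296678i
d^4_{-1,2}: k∈[3..5] ⇒ +0.707091 -0.256448 +0.012401 = +0.463045;  D = -0.141301+0.440958i
d^4_{0,2}: k∈[2..4] ⇒ +0.964641 -0.621966 +0.056394 = +0.399069;  D = -0.269614+0.294218i
d^4_{1,2}: k∈[1..3] ⇒ +0.877333 -1.060637 +0.170965 = -0.012338;  D = +0.011377-0.004774i
d^4_{2,2}: k∈[0..2] ⇒ +0.420545 -1.220185 +0.368780 = -0.430860;  D = +0.430605+0.014803i
d^4_{3,2}: k∈[0..1] ⇒ -0.773735 +0.561236 = -0.212499;  D = +0.189836+0.095489i
d^4_{4,2}: single k=0 term ⇒ +0.538051;  D = -0.335412-0.420711i
Y_4^{m'}(θ=2.2244,φ=3.4091) and Σ D·Y over m':
  (+0.0262+0.0174i)·(+0.0844-0.1542i)  (+0.0656+0.1061i)·(+0.2646-0.2739i)  (+0.0362+0.2967i)·(+0.2880-0.1707i)  (-0.1413+0.4410i)·(-0.0907+0.0249i)  (-0.2696+0.2942i)·(-0.3499+0.0000i)  (+0.0114-0.0048i)·(+0.0907+0.0249i)  (+0.4306+0.0148i)·(+0.2880+0.1707i)  (+0.1898+0.0955i)·(-0.2646-0.2739i)  (-0.3354-0.4207i)·(+0.0844+0.1542i)
Y_4^2(R⁻¹ n̂) = +0.343727-0.146490i

Re=0.3437 Im=-0.1465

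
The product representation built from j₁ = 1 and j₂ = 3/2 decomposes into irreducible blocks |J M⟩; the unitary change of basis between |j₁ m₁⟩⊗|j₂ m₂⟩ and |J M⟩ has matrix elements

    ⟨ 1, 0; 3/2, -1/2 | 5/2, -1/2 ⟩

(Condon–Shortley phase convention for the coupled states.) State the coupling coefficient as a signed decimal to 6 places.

triangle: 0!·2!·3!/6! = 12/720
(j±m)!: 1!·1!·1!·2!·2!·3! = 24
prefactor² = (2J+1)·Δ·N² = 12/5
  k=0: +1/(0!·0!·1!·1!·1!·2!) = 1/2
Σ = 1/2  ⇒  CG² = 12/5·(1/2)² = 3/5
CG = +√(3/5) = +0.774597

+0.774597  (= +√(3/5))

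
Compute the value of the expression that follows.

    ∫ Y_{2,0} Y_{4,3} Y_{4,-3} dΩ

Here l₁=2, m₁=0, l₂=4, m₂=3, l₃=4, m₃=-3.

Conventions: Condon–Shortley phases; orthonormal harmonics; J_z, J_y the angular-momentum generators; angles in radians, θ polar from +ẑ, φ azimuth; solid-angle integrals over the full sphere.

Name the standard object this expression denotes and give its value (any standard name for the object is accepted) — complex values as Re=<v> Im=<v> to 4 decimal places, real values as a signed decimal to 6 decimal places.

This is a Gaunt coefficient — the integral of a triple product of spherical harmonics over the sphere.
Rules hold: Σm=0, L=10 even, 2≤4≤6.
N = 5·9·9 = 405
Δ = 2!·2!·6!/11! = 1/13860
Racah Σ t=0..2: t=0:+1/192 t=1:−1/36 t=2:+1/192 = -5/288
⇒ 3j(2 4 4; 0 0 0)² = 20/693, sgn -1
Racah Σ t=1..2: t=1:−1/720 t=2:+1/480 = 1/1440
⇒ 3j(2 4 4; 0 3 -3)² = 7/1980, sgn -1
4πI² = N·(3j₀)²·(3jₘ)² = 5/121
I = +1·√(0.0413223/4π) = 0.05734392

Gaunt coefficient, +0.057344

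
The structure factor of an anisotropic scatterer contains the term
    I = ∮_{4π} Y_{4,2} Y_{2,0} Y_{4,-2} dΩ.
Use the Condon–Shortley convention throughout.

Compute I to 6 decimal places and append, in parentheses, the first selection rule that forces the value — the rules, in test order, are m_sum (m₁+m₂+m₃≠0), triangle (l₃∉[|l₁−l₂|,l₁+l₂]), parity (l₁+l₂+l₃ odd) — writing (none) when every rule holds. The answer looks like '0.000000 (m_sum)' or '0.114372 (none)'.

0.065536 (none)

m-sum 0 ✓  L=10 even ✓  2≤4≤6 ✓
Π(2lᵢ+1) = 9×5×9 = 405
triangle coeff Δ(4,2,4) = 1/13860
Σ_t [0,2]: t=0:+1/192 t=1:−1/36 t=2:+1/192 = -5/288
(3j)²=20/693 [(4 2 4; 0 0 0)], sign=-1
Σ_t [0,2]: t=0:+1/192 t=1:−1/120 t=2:+1/2880 = -1/360
(3j)²=16/3465 [(4 2 4; 2 0 -2)], sign=-1
⇒ 4πI² = 320/5929
I = (+1)√(320/5929/(4π)) = 0.06553591
No selection rule forces the value: the integral is nonzero (none).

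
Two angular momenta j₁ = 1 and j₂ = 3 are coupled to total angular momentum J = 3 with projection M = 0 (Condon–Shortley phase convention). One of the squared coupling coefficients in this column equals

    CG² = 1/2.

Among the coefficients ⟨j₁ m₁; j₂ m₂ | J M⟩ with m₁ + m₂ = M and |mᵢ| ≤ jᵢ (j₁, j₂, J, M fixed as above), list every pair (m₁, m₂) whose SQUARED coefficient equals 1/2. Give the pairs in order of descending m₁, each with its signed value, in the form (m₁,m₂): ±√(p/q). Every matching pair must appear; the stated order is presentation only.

Admissible pairs with m₁+m₂ = M = 0: (-1,1), (0,0), (1,-1)
  (m₁,m₂)=(1,-1): CG² = 1/2, CG = +√(1/2)   ← matches the target
  (m₁,m₂)=(0,0): CG² = 0/1, CG = 0
  (m₁,m₂)=(-1,1): CG² = 1/2, CG = −√(1/2)   ← matches the target
Pairs with CG² = 1/2: (1,-1): +√(1/2); (-1,1): −√(1/2)

(1,-1): +√(1/2); (-1,1): −√(1/2)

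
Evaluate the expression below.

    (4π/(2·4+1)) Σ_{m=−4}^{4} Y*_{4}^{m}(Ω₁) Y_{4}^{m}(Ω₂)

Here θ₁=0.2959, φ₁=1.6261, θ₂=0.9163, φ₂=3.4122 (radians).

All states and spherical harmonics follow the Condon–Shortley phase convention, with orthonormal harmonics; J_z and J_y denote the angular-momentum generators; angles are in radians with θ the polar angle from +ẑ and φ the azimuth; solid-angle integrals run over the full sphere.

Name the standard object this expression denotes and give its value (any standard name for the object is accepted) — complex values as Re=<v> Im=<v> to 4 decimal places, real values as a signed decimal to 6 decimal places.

This sum is the spherical-harmonic addition theorem: it equals the Legendre polynomial P_l(cos γ) of the angle γ between the two directions.
Expand P_4 via completeness: Σ_{m} conj(Y_{4,m}) at Ω₁ times Y_{4,m} at Ω₂ —
  m=-4: (0.00312 + 0.00070j) × (0.08225 - 0.15482j) = 0.00037 - 0.00043j  (running Σ = 0.00037 - 0.00043j)
  m=-3: (0.00490 - 0.02928j) × (-0.26184 + 0.27606j) = 0.00680 + 0.00902j  (running Σ = 0.00716 + 0.00859j)
  m=-2: (-0.15280 - 0.01697j) × (0.28768 - 0.17292j) = -0.04689 + 0.02154j  (running Σ = -0.03973 + 0.03013j)
  m=-1: (-0.02483 + 0.44860j) × (0.08936 - 0.02479j) = 0.00890 + 0.04070j  (running Σ = -0.03083 + 0.07084j)
  m=0: (0.51325 + 0.00000j) × (-0.35025 + 0.00000j) = -0.17976 + 0.00000j  (running Σ = -0.21059 + 0.07084j)
  m=1: (0.02483 + 0.44860j) × (-0.08936 - 0.02479j) = 0.00890 - 0.04070j  (running Σ = -0.20169 + 0.03013j)
  m=2: (-0.15280 + 0.01697j) × (0.28768 + 0.17292j) = -0.04689 - 0.02154j  (running Σ = -0.24858 + 0.00859j)
  m=3: (-0.00490 - 0.02928j) × (0.26184 + 0.27606j) = 0.00680 - 0.00902j  (running Σ = -0.24178 - 0.00043j)
  m=4: (0.00312 - 0.00070j) × (0.08225 + 0.15482j) = 0.00037 + 0.00043j  (running Σ = -0.24141 + 0.00000j)
Total Σ_m = -0.24141 + 0.00000j. Multiply by 1.396263: -0.33708 + 0.00000j. P_4(cos γ) = -0.337078

Legendre polynomial (addition theorem), -0.337078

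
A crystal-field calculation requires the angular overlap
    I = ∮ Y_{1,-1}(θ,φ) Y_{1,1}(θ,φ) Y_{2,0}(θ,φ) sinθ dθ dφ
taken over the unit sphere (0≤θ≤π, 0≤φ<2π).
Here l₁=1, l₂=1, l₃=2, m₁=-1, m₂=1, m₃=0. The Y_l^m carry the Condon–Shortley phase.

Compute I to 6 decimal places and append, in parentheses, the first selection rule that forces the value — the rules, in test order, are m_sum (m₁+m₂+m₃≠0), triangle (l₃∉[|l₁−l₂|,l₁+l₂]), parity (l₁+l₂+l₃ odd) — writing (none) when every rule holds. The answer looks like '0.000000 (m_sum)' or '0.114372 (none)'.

m-sum 0 ✓  L=4 even ✓  0≤2≤2 ✓
Π(2lᵢ+1) = 3×3×5 = 45
triangle coeff Δ(1,1,2) = 1/30
Σ_t [0,0]: t=0:+1/1 = 1/1
(3j)²=2/15 [(1 1 2; 0 0 0)], sign=+1
Σ_t [0,0]: t=0:+1/4 = 1/4
(3j)²=1/30 [(1 1 2; -1 1 0)], sign=+1
⇒ 4πI² = 1/5
I = (+1)√(1/5/(4π)) = 0.12615663
No selection rule forces the value: the integral is nonzero (none).

0.126157 (none)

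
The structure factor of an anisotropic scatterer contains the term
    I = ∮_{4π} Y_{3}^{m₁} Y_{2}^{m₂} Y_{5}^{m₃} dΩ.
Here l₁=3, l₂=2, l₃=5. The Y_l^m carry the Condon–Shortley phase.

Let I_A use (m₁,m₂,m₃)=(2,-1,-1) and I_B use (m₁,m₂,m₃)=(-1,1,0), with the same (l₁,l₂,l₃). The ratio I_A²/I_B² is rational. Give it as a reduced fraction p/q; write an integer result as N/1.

Shared (l₁,l₂,l₃)=(3,2,5): N and (l;000)² cancel in I_A²/I_B².
A: Δ = 0!·6!·4!/11! = 1/2310; Racah Σ t=0..0: t=0:+1/720 = 1/720; ⇒ 3j(3 2 5; 2 -1 -1)² = 4/385, sgn +1
B: Δ = 0!·6!·4!/11! = 1/2310; Racah Σ t=0..0: t=0:+1/288 = 1/288; ⇒ 3j(3 2 5; -1 1 0)² = 5/231, sgn -1
I_A²/I_B² = (4/385)/(5/231) = 12/25

12/25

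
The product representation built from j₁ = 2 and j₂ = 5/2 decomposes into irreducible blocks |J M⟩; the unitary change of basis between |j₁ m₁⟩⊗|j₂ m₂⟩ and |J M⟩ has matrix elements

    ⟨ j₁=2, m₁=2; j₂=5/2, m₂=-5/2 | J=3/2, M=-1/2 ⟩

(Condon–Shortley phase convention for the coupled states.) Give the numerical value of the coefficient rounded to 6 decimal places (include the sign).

j₁+j₂−J=3  J+j₁−j₂=1  J−j₁+j₂=2  j₁+j₂+J+1=7
(j₁±m₁, j₂±m₂, J±M) = (4,0,0,5,1,2)
P² = 384/7
sum k=0..0:
  [0] +1/12 = 1/12
S = 1/12
C² = P²·S² = 8/21 ; C = +0.617213

+0.617213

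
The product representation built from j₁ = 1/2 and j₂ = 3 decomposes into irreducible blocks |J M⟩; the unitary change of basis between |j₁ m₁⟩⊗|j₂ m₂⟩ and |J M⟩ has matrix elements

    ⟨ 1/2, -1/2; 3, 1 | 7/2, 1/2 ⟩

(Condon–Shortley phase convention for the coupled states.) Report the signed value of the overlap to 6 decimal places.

+0.654654

√[8·0!1!6!/8! · 0!1!4!2!4!3!] = √(6912/7)
  +(−1)^0/∏(0,0,1,4,0,2)! = 1/48  (running 1/48)
⟨..|..⟩ = √(6912/7)·(1/48) = +0.654654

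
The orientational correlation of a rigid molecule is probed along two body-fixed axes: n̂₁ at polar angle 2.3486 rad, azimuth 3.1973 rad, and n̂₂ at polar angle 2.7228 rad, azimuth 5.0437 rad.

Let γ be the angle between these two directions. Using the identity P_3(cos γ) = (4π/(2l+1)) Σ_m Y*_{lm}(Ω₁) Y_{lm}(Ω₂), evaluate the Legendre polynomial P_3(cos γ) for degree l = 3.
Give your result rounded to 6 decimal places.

-0.399037

Term-by-term m-sum for l=3 (normalisation 4π/7 = 1.795196):
  term(m=-3) = +0.003115+0.002867i   from Y*(Ω₁)=-0.148782-0.025099i, Y(Ω₂)=-0.023518-0.015303i
  term(m=-2) = -0.047880+0.029435i   from Y*(Ω₁)=-0.361761-0.040473i, Y(Ω₂)=+0.121727-0.094985i
  term(m=-1) = -0.038203-0.135088i   from Y*(Ω₁)=-0.336113-0.018743i, Y(Ω₂)=+0.135652+0.394348i
  term(m=+0) = -0.056344+0.000000i   from Y*(Ω₁)=+0.140875-0.000000i, Y(Ω₂)=-0.399957+0.000000i
  term(m=+1) = -0.038203+0.135088i   from Y*(Ω₁)=+0.336113-0.018743i, Y(Ω₂)=-0.135652+0.394348i
  term(m=+2) = -0.047880-0.029435i   from Y*(Ω₁)=-0.361761+0.040473i, Y(Ω₂)=+0.121727+0.094985i
  term(m=+3) = +0.003115-0.002867i   from Y*(Ω₁)=+0.148782-0.025099i, Y(Ω₂)=+0.023518-0.015303i
Accumulated sum -0.222281-0.000000i; after 4π/(2l+1) scaling, -0.399037-0.000000i ⇒ P_3 = -0.399037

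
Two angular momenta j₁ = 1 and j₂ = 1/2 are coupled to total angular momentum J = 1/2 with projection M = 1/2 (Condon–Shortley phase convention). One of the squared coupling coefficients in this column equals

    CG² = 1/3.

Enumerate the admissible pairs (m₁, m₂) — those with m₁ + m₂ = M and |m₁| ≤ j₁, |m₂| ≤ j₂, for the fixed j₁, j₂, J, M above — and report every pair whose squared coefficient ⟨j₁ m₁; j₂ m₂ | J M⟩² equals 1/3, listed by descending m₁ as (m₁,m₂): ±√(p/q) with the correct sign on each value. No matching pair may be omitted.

Admissible pairs with m₁+m₂ = M = 1/2: (0,1/2), (1,-1/2)
  (m₁,m₂)=(1,-1/2): CG² = 2/3, CG = +√(2/3)
  (m₁,m₂)=(0,1/2): CG² = 1/3, CG = −√(1/3)   ← matches the target
Pairs with CG² = 1/3: (0,1/2): −√(1/3)

(0,1/2): −√(1/3)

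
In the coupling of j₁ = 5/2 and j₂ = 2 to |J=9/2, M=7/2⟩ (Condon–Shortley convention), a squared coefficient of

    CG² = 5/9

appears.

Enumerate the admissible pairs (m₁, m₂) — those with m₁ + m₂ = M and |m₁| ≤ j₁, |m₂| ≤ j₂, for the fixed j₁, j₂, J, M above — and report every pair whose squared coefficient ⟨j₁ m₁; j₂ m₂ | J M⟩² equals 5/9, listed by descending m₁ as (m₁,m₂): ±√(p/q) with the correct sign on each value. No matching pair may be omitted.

(3/2,2): +√(5/9)

Admissible pairs with m₁+m₂ = M = 7/2: (3/2,2), (5/2,1)
  (m₁,m₂)=(5/2,1): CG² = 4/9, CG = +√(4/9)
  (m₁,m₂)=(3/2,2): CG² = 5/9, CG = +√(5/9)   ← matches the target
Pairs with CG² = 5/9: (3/2,2): +√(5/9)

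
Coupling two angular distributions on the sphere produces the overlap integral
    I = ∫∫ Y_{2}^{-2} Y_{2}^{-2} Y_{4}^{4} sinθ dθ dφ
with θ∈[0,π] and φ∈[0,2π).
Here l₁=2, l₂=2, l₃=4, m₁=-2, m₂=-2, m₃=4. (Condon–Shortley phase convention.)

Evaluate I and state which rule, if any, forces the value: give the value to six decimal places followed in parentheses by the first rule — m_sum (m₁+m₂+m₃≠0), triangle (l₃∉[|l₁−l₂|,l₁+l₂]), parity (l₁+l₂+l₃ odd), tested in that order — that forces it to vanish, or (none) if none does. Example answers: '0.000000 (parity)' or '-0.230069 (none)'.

Rules hold: Σm=0, L=8 even, 0≤4≤4.
N = 5·5·9 = 225
Δ = 0!·4!·4!/9! = 1/630
Racah Σ t=0..0: t=0:+1/16 = 1/16
⇒ 3j(2 2 4; 0 0 0)² = 2/35, sgn +1
Racah Σ t=0..0: t=0:+1/576 = 1/576
⇒ 3j(2 2 4; -2 -2 4)² = 1/9, sgn +1
4πI² = N·(3j₀)²·(3jₘ)² = 10/7
I = +1·√(1.42857/4π) = 0.33716777
No selection rule forces the value: the integral is nonzero (none).

0.337168 (none)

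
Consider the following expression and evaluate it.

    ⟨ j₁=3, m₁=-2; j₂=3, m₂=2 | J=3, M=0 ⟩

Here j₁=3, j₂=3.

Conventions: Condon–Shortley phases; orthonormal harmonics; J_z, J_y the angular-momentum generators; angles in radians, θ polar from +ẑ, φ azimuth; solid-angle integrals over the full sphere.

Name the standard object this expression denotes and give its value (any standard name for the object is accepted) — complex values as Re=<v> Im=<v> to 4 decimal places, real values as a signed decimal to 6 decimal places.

Clebsch–Gordan coefficient, −√(1/6) ≈ -0.408248

This is a Clebsch–Gordan (vector-coupling) coefficient.
√[7·3!3!3!/10! · 1!5!5!1!3!3!] = √(216)
  +(−1)^2/∏(2,1,3,3,0,0)! = 1/72  (running 1/72)
  +(−1)^3/∏(3,0,2,2,1,1)! = -1/24  (running -1/36)
⟨..|..⟩ = √(216)·(-1/36) = -0.408248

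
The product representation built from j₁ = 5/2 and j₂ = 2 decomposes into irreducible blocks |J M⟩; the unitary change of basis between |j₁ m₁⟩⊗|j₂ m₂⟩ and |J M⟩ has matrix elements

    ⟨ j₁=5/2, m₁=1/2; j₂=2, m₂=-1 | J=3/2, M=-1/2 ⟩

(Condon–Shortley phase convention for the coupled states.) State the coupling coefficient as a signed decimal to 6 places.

-0.487950

√[4·3!2!1!/7! · 3!2!1!3!1!2!] = √(48/35)
  +(−1)^0/∏(0,3,2,1,0,0)! = 1/12  (running 1/12)
  +(−1)^1/∏(1,2,1,0,1,1)! = -1/2  (running -5/12)
⟨..|..⟩ = √(48/35)·(-5/12) = -0.487950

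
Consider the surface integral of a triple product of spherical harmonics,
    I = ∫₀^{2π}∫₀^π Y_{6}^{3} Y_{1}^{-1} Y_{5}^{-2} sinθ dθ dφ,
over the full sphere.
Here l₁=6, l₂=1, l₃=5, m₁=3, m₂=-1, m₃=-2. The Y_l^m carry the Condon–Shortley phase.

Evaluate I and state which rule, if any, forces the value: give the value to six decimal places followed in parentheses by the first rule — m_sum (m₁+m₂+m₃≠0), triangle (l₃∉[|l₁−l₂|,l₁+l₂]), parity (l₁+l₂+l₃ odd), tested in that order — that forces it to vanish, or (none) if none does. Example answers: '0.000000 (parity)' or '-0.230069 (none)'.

Rules hold: Σm=0, L=12 even, 5≤5≤7.
N = 13·3·11 = 429
Δ = 2!·10!·0!/13! = 1/858
Racah Σ t=1..1: t=1:−1/14400 = -1/14400
⇒ 3j(6 1 5; 0 0 0)² = 6/143, sgn +1
Racah Σ t=0..0: t=0:+1/60480 = 1/60480
⇒ 3j(6 1 5; 3 -1 -2)² = 6/143, sgn -1
4πI² = N·(3j₀)²·(3jₘ)² = 108/143
I = -1·√(0.755245/4π) = -0.24515397
No selection rule forces the value: the integral is nonzero (none).

-0.245154 (none)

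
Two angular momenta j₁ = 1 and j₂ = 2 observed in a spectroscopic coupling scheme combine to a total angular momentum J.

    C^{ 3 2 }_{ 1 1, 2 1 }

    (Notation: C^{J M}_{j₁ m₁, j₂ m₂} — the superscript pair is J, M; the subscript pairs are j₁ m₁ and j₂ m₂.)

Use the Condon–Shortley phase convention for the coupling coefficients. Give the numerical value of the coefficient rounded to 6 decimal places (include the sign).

+√(2/3) ≈ +0.816497

triangle: 0!*2!*4!/7! = 48/5040
(j±m)!: 2!*0!*3!*1!*5!*1! = 1440
prefactor² = (2J+1)*Δ*N² = 96
  k=0: +1/(0!*0!*0!*3!*2!*1!) = 1/12
Σ = 1/12  ⇒  CG² = 96*(1/12)² = 2/3
CG = +√(2/3) = +0.816497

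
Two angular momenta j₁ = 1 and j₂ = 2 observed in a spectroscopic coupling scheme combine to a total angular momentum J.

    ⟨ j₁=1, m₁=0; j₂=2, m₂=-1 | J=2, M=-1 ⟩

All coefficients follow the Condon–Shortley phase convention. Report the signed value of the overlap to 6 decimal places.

triangle: 1!·1!·3!/6! = 6/720
(j±m)!: 1!·1!·1!·3!·1!·3! = 36
prefactor² = (2J+1)·Δ·N² = 3/2
  k=0: +1/(0!·1!·1!·1!·0!·2!) = 1/2
  k=1: −1/(1!·0!·0!·0!·1!·3!) = -1/6
Σ = 1/3  ⇒  CG² = 3/2·(1/3)² = 1/6
CG = +√(1/6) = +0.408248

+√(1/6) ≈ +0.408248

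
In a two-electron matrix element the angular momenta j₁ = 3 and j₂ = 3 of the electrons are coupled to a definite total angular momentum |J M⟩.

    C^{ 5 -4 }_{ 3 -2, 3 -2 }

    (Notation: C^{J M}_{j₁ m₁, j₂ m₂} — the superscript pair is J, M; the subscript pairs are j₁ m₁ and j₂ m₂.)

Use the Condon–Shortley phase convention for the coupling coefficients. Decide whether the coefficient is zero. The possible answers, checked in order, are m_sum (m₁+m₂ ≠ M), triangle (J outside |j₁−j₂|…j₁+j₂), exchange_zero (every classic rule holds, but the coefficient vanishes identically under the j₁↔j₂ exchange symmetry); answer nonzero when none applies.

exchange_zero

m-sum: m₁+m₂ = -2+(-2) = -4, M = -4  ✓
triangle: |j₁−j₂| = 0 ≤ J = 5 ≤ j₁+j₂ = 6  ✓
exchange: j₁=j₂ and m₁=m₂, and (−1)^(j₁+j₂−J) = (−1)^1 = −1 forces ⟨j₁m₁;j₂m₂|JM⟩ = −⟨j₂m₂;j₁m₁|JM⟩ = −⟨j₁m₁;j₂m₂|JM⟩ ⇒ the coefficient vanishes identically
Racah sum check: Σ_k collapses to 0 ⇒ CG = 0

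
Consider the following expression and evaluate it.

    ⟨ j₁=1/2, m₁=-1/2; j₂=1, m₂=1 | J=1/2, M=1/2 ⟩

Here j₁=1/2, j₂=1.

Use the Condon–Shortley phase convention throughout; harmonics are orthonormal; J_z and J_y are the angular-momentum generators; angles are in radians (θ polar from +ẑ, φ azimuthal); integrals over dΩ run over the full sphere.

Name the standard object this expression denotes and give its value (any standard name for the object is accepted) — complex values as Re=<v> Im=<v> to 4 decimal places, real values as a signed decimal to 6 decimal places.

This is a Clebsch–Gordan (vector-coupling) coefficient.
triangle: 1!×0!×1!/3! = 1/6
(j±m)!: 0!×1!×2!×0!×1!×0! = 2
prefactor² = (2J+1)×Δ×N² = 2/3
  k=1: −1/(1!×0!×0!×1!×0!×0!) = -1
Σ = -1  ⇒  CG² = 2/3×(-1)² = 2/3
CG = −√(2/3) = -0.816497

Clebsch–Gordan coefficient, −√(2/3) ≈ -0.816497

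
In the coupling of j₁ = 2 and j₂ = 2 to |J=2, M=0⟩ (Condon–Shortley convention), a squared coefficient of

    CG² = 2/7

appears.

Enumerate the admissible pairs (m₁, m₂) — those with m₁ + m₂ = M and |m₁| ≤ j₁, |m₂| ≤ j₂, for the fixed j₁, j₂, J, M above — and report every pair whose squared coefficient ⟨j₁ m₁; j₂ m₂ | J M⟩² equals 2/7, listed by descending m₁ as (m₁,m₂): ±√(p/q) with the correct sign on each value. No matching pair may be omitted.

(2,-2): +√(2/7); (0,0): −√(2/7); (-2,2): +√(2/7)

Admissible pairs with m₁+m₂ = M = 0: (-2,2), (-1,1), (0,0), (1,-1), (2,-2)
  (m₁,m₂)=(2,-2): CG² = 2/7, CG = +√(2/7)   ← matches the target
  (m₁,m₂)=(1,-1): CG² = 1/14, CG = +√(1/14)
  (m₁,m₂)=(0,0): CG² = 2/7, CG = −√(2/7)   ← matches the target
  (m₁,m₂)=(-1,1): CG² = 1/14, CG = +√(1/14)
  (m₁,m₂)=(-2,2): CG² = 2/7, CG = +√(2/7)   ← matches the target
Pairs with CG² = 2/7: (2,-2): +√(2/7); (0,0): −√(2/7); (-2,2): +√(2/7)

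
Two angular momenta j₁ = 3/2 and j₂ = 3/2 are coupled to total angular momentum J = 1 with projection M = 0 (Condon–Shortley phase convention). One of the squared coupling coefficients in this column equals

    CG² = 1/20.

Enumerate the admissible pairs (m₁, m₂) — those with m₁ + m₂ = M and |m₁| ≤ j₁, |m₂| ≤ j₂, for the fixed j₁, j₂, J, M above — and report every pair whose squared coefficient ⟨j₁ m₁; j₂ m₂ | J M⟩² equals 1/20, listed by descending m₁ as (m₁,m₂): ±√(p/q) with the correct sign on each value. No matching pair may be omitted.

Admissible pairs with m₁+m₂ = M = 0: (-3/2,3/2), (-1/2,1/2), (1/2,-1/2), (3/2,-3/2)
  (m₁,m₂)=(3/2,-3/2): CG² = 9/20, CG = +√(9/20)
  (m₁,m₂)=(1/2,-1/2): CG² = 1/20, CG = −√(1/20)   ← matches the target
  (m₁,m₂)=(-1/2,1/2): CG² = 1/20, CG = −√(1/20)   ← matches the target
  (m₁,m₂)=(-3/2,3/2): CG² = 9/20, CG = +√(9/20)
Pairs with CG² = 1/20: (1/2,-1/2): −√(1/20); (-1/2,1/2): −√(1/20)

(1/2,-1/2): −√(1/20); (-1/2,1/2): −√(1/20)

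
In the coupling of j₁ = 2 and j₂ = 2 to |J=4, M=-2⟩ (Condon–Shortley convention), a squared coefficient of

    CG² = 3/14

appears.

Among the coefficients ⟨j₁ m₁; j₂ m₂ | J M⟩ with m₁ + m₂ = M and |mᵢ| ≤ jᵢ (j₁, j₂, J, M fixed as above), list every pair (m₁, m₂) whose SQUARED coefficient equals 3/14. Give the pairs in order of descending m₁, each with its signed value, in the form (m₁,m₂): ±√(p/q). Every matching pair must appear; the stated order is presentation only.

Admissible pairs with m₁+m₂ = M = -2: (-2,0), (-1,-1), (0,-2)
  (m₁,m₂)=(0,-2): CG² = 3/14, CG = +√(3/14)   ← matches the target
  (m₁,m₂)=(-1,-1): CG² = 4/7, CG = +√(4/7)
  (m₁,m₂)=(-2,0): CG² = 3/14, CG = +√(3/14)   ← matches the target
Pairs with CG² = 3/14: (0,-2): +√(3/14); (-2,0): +√(3/14)

(0,-2): +√(3/14); (-2,0): +√(3/14)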